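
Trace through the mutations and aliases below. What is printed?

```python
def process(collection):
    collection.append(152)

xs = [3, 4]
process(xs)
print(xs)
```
[3, 4, 152]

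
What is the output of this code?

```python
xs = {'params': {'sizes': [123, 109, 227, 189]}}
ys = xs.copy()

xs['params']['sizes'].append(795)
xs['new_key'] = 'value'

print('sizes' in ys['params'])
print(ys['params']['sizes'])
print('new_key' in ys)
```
True
[123, 109, 227, 189, 795]
False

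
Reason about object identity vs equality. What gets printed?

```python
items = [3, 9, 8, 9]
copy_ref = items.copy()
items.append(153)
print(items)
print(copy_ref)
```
[3, 9, 8, 9, 153]
[3, 9, 8, 9]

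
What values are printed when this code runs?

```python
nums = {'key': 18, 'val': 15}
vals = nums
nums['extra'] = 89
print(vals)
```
{'key': 18, 'val': 15, 'extra': 89}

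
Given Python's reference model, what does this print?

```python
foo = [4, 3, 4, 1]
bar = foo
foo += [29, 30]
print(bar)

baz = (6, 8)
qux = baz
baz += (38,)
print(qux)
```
[4, 3, 4, 1, 29, 30]
(6, 8)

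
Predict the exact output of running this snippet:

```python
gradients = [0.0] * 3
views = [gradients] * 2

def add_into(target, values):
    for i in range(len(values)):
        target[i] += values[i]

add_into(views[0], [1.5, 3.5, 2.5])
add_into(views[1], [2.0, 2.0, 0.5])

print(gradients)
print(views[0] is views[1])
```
[3.5, 5.5, 3.0]
True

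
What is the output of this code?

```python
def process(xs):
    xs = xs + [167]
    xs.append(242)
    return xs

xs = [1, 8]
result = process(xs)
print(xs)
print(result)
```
[1, 8]
[1, 8, 167, 242]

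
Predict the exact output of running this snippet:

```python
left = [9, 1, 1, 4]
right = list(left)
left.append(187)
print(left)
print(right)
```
[9, 1, 1, 4, 187]
[9, 1, 1, 4]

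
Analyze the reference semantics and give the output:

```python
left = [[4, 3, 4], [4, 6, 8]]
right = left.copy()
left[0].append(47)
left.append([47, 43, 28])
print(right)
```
[[4, 3, 4, 47], [4, 6, 8]]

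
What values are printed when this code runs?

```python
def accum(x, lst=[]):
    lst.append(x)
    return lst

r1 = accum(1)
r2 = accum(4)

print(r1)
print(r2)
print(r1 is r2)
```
[1, 4]
[1, 4]
True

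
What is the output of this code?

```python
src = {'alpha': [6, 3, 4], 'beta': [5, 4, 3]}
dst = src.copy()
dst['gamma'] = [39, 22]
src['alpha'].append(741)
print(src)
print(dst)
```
{'alpha': [6, 3, 4, 741], 'beta': [5, 4, 3]}
{'alpha': [6, 3, 4, 741], 'beta': [5, 4, 3], 'gamma': [39, 22]}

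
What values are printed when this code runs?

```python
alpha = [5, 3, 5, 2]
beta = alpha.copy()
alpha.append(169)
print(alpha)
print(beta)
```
[5, 3, 5, 2, 169]
[5, 3, 5, 2]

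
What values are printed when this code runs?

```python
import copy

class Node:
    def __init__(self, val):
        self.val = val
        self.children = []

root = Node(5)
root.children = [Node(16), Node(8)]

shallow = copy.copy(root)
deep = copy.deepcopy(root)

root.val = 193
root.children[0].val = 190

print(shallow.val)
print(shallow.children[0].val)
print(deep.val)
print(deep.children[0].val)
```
5
190
5
16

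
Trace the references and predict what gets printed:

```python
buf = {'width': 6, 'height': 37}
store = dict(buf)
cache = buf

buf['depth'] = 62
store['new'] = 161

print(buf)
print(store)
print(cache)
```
{'width': 6, 'height': 37, 'depth': 62}
{'width': 6, 'height': 37, 'new': 161}
{'width': 6, 'height': 37, 'depth': 62}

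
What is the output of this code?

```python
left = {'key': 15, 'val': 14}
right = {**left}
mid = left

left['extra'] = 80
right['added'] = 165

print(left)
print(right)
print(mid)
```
{'key': 15, 'val': 14, 'extra': 80}
{'key': 15, 'val': 14, 'added': 165}
{'key': 15, 'val': 14, 'extra': 80}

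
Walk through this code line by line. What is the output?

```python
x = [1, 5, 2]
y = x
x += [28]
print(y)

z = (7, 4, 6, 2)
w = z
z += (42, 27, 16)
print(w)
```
[1, 5, 2, 28]
(7, 4, 6, 2)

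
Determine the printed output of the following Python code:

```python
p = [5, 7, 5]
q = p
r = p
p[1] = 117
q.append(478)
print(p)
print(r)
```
[5, 117, 5, 478]
[5, 117, 5, 478]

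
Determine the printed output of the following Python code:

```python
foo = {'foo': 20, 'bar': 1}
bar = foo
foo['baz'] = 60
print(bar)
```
{'foo': 20, 'bar': 1, 'baz': 60}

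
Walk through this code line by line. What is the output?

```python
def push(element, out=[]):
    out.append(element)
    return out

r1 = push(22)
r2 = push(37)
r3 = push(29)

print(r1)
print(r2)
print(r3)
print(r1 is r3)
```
[22, 37, 29]
[22, 37, 29]
[22, 37, 29]
True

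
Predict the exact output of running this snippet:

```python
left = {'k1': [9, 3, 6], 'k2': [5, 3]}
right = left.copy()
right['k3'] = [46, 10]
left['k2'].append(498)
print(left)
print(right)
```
{'k1': [9, 3, 6], 'k2': [5, 3, 498]}
{'k1': [9, 3, 6], 'k2': [5, 3, 498], 'k3': [46, 10]}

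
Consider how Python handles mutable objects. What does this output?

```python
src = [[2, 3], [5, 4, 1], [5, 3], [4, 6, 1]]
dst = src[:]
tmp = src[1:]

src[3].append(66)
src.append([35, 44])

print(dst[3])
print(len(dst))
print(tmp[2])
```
[4, 6, 1, 66]
4
[4, 6, 1, 66]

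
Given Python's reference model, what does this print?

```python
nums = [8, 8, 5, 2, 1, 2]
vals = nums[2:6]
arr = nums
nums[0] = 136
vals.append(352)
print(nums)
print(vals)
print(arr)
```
[136, 8, 5, 2, 1, 2]
[5, 2, 1, 2, 352]
[136, 8, 5, 2, 1, 2]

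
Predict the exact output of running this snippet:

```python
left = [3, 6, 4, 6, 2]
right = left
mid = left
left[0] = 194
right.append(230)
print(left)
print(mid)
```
[194, 6, 4, 6, 2, 230]
[194, 6, 4, 6, 2, 230]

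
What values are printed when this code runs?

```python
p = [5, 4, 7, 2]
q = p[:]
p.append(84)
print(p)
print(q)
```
[5, 4, 7, 2, 84]
[5, 4, 7, 2]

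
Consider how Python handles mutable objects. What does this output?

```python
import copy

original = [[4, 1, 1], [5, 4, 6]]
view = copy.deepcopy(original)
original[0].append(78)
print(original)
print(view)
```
[[4, 1, 1, 78], [5, 4, 6]]
[[4, 1, 1], [5, 4, 6]]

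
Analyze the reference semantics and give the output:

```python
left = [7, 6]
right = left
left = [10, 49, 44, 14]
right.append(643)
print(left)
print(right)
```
[10, 49, 44, 14]
[7, 6, 643]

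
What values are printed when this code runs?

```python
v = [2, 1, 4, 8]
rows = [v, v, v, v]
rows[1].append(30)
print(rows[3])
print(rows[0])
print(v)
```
[2, 1, 4, 8, 30]
[2, 1, 4, 8, 30]
[2, 1, 4, 8, 30]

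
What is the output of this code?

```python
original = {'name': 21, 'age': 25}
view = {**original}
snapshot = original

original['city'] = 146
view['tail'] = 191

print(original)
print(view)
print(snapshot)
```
{'name': 21, 'age': 25, 'city': 146}
{'name': 21, 'age': 25, 'tail': 191}
{'name': 21, 'age': 25, 'city': 146}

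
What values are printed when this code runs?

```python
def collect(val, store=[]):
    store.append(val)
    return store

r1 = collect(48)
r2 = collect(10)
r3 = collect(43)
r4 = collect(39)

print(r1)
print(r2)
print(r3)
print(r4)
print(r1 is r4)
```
[48, 10, 43, 39]
[48, 10, 43, 39]
[48, 10, 43, 39]
[48, 10, 43, 39]
True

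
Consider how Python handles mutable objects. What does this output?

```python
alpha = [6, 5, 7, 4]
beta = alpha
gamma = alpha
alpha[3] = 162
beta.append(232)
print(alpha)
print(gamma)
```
[6, 5, 7, 162, 232]
[6, 5, 7, 162, 232]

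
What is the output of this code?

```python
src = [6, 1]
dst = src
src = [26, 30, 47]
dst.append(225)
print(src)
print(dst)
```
[26, 30, 47]
[6, 1, 225]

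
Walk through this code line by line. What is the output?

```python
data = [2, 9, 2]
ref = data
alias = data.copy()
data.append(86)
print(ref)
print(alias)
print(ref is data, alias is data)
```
[2, 9, 2, 86]
[2, 9, 2]
True False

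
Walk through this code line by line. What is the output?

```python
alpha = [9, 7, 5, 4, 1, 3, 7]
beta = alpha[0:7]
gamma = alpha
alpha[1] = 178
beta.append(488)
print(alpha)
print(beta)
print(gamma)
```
[9, 178, 5, 4, 1, 3, 7]
[9, 7, 5, 4, 1, 3, 7, 488]
[9, 178, 5, 4, 1, 3, 7]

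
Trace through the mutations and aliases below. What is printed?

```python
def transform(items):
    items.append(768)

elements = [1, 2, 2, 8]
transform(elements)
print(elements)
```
[1, 2, 2, 8, 768]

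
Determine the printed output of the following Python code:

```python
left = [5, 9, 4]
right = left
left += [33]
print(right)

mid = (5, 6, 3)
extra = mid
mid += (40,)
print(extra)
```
[5, 9, 4, 33]
(5, 6, 3)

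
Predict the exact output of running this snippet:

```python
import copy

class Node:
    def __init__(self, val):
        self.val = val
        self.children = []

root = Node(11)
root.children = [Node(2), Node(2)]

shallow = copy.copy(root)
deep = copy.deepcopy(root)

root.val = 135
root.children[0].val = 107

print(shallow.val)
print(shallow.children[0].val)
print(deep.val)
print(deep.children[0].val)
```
11
107
11
2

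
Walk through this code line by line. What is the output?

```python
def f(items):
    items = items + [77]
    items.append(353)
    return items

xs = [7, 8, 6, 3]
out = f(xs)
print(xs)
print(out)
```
[7, 8, 6, 3]
[7, 8, 6, 3, 77, 353]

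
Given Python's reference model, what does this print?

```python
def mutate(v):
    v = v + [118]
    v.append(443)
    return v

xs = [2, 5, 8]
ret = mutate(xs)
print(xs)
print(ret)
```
[2, 5, 8]
[2, 5, 8, 118, 443]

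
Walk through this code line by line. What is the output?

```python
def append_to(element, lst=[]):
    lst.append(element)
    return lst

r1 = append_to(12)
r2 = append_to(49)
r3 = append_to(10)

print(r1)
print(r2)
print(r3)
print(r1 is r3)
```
[12, 49, 10]
[12, 49, 10]
[12, 49, 10]
True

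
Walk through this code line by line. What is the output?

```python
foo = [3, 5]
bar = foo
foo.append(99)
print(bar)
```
[3, 5, 99]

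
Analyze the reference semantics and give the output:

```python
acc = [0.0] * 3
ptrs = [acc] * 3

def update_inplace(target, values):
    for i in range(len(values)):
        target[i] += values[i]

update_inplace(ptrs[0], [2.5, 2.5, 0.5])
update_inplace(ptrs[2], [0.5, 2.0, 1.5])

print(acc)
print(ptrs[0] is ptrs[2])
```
[3.0, 4.5, 2.0]
True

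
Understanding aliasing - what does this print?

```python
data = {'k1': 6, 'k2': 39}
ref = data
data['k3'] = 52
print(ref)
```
{'k1': 6, 'k2': 39, 'k3': 52}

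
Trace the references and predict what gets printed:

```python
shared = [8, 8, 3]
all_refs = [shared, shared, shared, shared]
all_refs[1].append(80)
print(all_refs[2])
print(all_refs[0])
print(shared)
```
[8, 8, 3, 80]
[8, 8, 3, 80]
[8, 8, 3, 80]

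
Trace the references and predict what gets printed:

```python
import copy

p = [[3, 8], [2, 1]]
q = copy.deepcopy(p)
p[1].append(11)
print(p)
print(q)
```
[[3, 8], [2, 1, 11]]
[[3, 8], [2, 1]]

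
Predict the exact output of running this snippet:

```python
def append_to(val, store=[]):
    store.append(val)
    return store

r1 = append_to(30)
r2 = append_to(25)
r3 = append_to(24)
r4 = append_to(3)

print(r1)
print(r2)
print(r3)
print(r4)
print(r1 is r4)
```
[30, 25, 24, 3]
[30, 25, 24, 3]
[30, 25, 24, 3]
[30, 25, 24, 3]
True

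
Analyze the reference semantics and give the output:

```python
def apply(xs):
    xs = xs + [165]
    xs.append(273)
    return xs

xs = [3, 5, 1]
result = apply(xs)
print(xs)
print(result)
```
[3, 5, 1]
[3, 5, 1, 165, 273]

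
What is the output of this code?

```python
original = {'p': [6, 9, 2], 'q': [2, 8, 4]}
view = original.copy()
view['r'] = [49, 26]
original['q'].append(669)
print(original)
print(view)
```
{'p': [6, 9, 2], 'q': [2, 8, 4, 669]}
{'p': [6, 9, 2], 'q': [2, 8, 4, 669], 'r': [49, 26]}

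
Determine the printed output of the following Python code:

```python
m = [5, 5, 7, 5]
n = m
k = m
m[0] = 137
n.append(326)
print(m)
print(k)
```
[137, 5, 7, 5, 326]
[137, 5, 7, 5, 326]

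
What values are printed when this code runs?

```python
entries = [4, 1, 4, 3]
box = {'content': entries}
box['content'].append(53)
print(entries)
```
[4, 1, 4, 3, 53]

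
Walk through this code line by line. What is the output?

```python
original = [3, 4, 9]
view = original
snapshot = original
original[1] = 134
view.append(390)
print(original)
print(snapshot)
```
[3, 134, 9, 390]
[3, 134, 9, 390]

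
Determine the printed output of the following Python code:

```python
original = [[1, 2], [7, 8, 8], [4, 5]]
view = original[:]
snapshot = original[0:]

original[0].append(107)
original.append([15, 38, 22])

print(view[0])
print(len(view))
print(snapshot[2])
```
[1, 2, 107]
3
[4, 5]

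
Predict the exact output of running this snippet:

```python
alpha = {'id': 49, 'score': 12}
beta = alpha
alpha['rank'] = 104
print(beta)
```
{'id': 49, 'score': 12, 'rank': 104}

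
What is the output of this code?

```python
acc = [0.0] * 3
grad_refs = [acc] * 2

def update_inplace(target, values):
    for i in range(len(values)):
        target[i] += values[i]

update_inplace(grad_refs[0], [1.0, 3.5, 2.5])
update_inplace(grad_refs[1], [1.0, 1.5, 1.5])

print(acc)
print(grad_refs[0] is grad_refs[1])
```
[2.0, 5.0, 4.0]
True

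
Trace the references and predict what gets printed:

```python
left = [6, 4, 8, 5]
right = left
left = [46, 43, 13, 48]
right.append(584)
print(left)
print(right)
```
[46, 43, 13, 48]
[6, 4, 8, 5, 584]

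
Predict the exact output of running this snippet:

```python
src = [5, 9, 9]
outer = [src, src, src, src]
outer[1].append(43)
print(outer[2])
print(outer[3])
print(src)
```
[5, 9, 9, 43]
[5, 9, 9, 43]
[5, 9, 9, 43]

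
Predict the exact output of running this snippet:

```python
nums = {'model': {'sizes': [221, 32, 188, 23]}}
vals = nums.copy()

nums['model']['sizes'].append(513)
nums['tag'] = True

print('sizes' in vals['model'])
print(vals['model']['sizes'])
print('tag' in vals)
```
True
[221, 32, 188, 23, 513]
False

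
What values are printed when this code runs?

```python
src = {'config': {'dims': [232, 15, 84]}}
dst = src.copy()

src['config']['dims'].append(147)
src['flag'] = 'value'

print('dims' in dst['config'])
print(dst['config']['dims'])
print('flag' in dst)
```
True
[232, 15, 84, 147]
False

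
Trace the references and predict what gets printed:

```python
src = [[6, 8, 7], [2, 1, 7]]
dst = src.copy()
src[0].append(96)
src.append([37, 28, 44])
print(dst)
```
[[6, 8, 7, 96], [2, 1, 7]]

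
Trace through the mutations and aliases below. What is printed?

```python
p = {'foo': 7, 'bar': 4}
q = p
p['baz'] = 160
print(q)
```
{'foo': 7, 'bar': 4, 'baz': 160}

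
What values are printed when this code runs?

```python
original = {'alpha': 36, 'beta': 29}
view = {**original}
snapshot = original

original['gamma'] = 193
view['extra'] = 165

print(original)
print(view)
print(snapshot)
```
{'alpha': 36, 'beta': 29, 'gamma': 193}
{'alpha': 36, 'beta': 29, 'extra': 165}
{'alpha': 36, 'beta': 29, 'gamma': 193}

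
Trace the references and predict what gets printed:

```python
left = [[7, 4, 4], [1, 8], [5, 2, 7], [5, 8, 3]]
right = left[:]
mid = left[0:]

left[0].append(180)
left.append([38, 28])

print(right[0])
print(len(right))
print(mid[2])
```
[7, 4, 4, 180]
4
[5, 2, 7]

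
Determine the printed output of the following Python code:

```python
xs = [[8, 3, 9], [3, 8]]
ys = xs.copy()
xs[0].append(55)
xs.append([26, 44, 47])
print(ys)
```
[[8, 3, 9, 55], [3, 8]]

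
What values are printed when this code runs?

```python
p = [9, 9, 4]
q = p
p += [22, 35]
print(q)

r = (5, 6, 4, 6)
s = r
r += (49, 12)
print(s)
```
[9, 9, 4, 22, 35]
(5, 6, 4, 6)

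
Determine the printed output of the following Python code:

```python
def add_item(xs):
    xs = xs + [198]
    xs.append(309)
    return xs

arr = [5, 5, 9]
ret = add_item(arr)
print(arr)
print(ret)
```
[5, 5, 9]
[5, 5, 9, 198, 309]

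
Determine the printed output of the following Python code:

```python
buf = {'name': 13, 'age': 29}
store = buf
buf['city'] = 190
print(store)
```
{'name': 13, 'age': 29, 'city': 190}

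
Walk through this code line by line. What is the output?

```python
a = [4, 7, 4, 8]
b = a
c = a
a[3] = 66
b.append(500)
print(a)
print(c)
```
[4, 7, 4, 66, 500]
[4, 7, 4, 66, 500]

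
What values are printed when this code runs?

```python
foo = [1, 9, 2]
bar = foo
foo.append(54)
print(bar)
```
[1, 9, 2, 54]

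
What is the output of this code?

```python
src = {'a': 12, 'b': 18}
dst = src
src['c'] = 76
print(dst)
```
{'a': 12, 'b': 18, 'c': 76}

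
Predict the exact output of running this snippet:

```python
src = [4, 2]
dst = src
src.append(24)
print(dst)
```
[4, 2, 24]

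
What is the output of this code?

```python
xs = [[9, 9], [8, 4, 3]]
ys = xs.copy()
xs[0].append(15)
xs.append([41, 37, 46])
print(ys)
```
[[9, 9, 15], [8, 4, 3]]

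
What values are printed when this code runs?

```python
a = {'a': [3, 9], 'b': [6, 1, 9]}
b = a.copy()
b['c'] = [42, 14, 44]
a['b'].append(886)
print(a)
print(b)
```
{'a': [3, 9], 'b': [6, 1, 9, 886]}
{'a': [3, 9], 'b': [6, 1, 9, 886], 'c': [42, 14, 44]}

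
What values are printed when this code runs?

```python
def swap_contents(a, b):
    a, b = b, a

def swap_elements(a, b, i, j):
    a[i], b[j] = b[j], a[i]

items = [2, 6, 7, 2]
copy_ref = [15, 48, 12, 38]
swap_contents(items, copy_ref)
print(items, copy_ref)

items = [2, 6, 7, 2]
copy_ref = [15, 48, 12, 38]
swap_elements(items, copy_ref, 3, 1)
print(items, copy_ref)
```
[2, 6, 7, 2] [15, 48, 12, 38]
[2, 6, 7, 48] [15, 2, 12, 38]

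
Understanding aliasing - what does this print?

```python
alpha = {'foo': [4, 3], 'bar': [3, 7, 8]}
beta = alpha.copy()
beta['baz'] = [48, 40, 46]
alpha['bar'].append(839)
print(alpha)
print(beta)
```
{'foo': [4, 3], 'bar': [3, 7, 8, 839]}
{'foo': [4, 3], 'bar': [3, 7, 8, 839], 'baz': [48, 40, 46]}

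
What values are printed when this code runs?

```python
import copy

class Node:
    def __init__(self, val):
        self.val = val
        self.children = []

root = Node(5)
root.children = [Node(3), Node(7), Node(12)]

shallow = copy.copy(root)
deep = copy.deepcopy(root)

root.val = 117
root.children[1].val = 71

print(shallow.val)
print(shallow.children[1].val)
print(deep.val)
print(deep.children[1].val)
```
5
71
5
7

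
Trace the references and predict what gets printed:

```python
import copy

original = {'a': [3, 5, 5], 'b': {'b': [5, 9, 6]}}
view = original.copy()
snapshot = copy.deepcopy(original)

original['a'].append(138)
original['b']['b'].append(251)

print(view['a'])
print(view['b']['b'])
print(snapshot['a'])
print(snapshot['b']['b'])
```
[3, 5, 5, 138]
[5, 9, 6, 251]
[3, 5, 5]
[5, 9, 6]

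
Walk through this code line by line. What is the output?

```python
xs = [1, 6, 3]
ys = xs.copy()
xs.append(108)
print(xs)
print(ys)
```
[1, 6, 3, 108]
[1, 6, 3]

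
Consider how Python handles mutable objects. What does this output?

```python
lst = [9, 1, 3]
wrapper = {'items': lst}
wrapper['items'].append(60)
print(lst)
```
[9, 1, 3, 60]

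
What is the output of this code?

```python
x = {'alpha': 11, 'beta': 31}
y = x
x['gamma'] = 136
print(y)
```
{'alpha': 11, 'beta': 31, 'gamma': 136}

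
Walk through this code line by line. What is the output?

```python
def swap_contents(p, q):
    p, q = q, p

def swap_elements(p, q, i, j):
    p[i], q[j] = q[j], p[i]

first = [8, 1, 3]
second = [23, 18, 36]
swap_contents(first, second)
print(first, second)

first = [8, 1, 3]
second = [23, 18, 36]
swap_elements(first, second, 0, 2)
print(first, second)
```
[8, 1, 3] [23, 18, 36]
[36, 1, 3] [23, 18, 8]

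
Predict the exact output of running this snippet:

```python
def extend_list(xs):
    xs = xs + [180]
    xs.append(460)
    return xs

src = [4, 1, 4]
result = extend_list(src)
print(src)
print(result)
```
[4, 1, 4]
[4, 1, 4, 180, 460]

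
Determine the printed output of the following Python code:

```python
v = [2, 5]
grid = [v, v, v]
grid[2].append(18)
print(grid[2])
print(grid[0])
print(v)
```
[2, 5, 18]
[2, 5, 18]
[2, 5, 18]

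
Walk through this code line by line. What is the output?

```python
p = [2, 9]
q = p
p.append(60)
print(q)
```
[2, 9, 60]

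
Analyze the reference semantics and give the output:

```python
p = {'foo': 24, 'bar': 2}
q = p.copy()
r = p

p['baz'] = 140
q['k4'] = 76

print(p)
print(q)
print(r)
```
{'foo': 24, 'bar': 2, 'baz': 140}
{'foo': 24, 'bar': 2, 'k4': 76}
{'foo': 24, 'bar': 2, 'baz': 140}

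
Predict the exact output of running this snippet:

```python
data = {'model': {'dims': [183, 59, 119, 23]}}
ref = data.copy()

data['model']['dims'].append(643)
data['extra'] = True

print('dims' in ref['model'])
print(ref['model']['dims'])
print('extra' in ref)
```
True
[183, 59, 119, 23, 643]
False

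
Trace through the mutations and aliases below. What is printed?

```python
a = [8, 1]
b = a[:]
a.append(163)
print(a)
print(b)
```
[8, 1, 163]
[8, 1]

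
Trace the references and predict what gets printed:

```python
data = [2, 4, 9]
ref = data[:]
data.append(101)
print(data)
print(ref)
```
[2, 4, 9, 101]
[2, 4, 9]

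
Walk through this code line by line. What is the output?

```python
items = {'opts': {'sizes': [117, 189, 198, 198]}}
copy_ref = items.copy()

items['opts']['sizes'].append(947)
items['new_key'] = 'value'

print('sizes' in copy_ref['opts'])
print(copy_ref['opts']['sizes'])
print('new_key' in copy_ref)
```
True
[117, 189, 198, 198, 947]
False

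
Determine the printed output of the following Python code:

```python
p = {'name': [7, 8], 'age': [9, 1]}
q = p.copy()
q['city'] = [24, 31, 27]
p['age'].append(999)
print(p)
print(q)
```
{'name': [7, 8], 'age': [9, 1, 999]}
{'name': [7, 8], 'age': [9, 1, 999], 'city': [24, 31, 27]}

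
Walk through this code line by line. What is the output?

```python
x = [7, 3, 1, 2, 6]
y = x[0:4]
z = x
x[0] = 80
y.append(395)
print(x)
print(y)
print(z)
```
[80, 3, 1, 2, 6]
[7, 3, 1, 2, 395]
[80, 3, 1, 2, 6]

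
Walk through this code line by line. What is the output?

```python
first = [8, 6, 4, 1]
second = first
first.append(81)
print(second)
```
[8, 6, 4, 1, 81]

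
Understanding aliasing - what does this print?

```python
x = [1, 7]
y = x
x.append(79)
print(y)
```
[1, 7, 79]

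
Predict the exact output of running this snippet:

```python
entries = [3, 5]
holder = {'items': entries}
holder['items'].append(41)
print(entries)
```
[3, 5, 41]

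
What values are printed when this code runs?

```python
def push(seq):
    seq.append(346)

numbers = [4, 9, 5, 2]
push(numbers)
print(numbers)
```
[4, 9, 5, 2, 346]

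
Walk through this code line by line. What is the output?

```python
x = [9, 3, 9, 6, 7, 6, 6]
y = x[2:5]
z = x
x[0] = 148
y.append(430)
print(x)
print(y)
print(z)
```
[148, 3, 9, 6, 7, 6, 6]
[9, 6, 7, 430]
[148, 3, 9, 6, 7, 6, 6]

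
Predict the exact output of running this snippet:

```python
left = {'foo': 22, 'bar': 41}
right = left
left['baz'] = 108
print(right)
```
{'foo': 22, 'bar': 41, 'baz': 108}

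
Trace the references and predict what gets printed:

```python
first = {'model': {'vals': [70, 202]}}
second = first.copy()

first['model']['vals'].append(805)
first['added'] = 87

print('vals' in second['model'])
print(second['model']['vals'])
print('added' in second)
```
True
[70, 202, 805]
False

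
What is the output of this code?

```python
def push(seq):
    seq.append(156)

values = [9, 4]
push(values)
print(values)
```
[9, 4, 156]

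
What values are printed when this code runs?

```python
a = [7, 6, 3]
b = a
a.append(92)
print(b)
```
[7, 6, 3, 92]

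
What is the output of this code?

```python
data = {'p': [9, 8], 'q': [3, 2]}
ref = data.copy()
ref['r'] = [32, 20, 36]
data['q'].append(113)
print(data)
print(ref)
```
{'p': [9, 8], 'q': [3, 2, 113]}
{'p': [9, 8], 'q': [3, 2, 113], 'r': [32, 20, 36]}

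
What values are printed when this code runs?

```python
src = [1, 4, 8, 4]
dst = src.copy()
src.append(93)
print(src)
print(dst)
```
[1, 4, 8, 4, 93]
[1, 4, 8, 4]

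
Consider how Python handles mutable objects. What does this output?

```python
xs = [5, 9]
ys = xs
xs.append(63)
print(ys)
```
[5, 9, 63]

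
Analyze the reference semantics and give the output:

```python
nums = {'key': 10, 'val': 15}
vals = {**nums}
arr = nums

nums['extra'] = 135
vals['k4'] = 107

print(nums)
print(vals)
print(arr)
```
{'key': 10, 'val': 15, 'extra': 135}
{'key': 10, 'val': 15, 'k4': 107}
{'key': 10, 'val': 15, 'extra': 135}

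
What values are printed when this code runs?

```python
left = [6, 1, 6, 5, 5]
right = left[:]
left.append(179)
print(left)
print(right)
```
[6, 1, 6, 5, 5, 179]
[6, 1, 6, 5, 5]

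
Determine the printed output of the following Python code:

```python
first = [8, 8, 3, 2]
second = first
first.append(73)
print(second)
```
[8, 8, 3, 2, 73]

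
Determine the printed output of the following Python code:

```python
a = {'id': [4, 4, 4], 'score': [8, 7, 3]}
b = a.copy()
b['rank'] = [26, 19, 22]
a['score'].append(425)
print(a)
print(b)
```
{'id': [4, 4, 4], 'score': [8, 7, 3, 425]}
{'id': [4, 4, 4], 'score': [8, 7, 3, 425], 'rank': [26, 19, 22]}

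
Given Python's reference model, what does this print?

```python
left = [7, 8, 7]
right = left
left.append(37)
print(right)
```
[7, 8, 7, 37]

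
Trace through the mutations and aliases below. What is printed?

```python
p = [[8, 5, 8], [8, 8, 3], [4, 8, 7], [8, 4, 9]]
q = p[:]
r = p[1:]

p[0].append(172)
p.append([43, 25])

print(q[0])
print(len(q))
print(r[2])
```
[8, 5, 8, 172]
4
[8, 4, 9]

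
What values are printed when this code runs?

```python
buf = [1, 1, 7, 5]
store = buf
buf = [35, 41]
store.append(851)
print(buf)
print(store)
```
[35, 41]
[1, 1, 7, 5, 851]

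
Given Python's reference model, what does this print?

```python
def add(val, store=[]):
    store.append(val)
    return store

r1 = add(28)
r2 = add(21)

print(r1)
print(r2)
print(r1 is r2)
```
[28, 21]
[28, 21]
True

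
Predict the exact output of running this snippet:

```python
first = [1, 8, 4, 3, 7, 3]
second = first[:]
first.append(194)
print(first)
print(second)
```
[1, 8, 4, 3, 7, 3, 194]
[1, 8, 4, 3, 7, 3]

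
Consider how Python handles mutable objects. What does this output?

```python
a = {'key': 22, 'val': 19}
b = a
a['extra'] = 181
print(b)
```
{'key': 22, 'val': 19, 'extra': 181}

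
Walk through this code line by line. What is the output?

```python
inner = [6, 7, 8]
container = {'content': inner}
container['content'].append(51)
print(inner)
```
[6, 7, 8, 51]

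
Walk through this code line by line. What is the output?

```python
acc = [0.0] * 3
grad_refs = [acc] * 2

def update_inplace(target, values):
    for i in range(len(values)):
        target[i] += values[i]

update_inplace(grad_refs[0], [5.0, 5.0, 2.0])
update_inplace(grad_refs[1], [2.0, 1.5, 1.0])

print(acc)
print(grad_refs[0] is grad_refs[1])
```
[7.0, 6.5, 3.0]
True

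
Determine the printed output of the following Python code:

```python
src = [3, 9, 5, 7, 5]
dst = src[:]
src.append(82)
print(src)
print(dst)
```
[3, 9, 5, 7, 5, 82]
[3, 9, 5, 7, 5]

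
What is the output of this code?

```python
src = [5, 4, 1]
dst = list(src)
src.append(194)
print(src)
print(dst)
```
[5, 4, 1, 194]
[5, 4, 1]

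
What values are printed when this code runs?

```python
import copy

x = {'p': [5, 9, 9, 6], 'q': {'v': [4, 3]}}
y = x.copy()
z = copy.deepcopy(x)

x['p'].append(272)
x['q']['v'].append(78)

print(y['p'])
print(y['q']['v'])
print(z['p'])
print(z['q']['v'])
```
[5, 9, 9, 6, 272]
[4, 3, 78]
[5, 9, 9, 6]
[4, 3]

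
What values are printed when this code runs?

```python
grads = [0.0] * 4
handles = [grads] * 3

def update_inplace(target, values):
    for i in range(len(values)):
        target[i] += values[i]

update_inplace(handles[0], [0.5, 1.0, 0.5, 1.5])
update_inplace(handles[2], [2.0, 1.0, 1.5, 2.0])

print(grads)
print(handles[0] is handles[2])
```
[2.5, 2.0, 2.0, 3.5]
True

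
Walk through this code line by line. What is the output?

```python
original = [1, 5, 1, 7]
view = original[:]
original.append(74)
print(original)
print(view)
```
[1, 5, 1, 7, 74]
[1, 5, 1, 7]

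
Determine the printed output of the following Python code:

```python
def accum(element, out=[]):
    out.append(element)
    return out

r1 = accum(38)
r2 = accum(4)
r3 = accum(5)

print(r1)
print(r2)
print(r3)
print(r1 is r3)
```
[38, 4, 5]
[38, 4, 5]
[38, 4, 5]
True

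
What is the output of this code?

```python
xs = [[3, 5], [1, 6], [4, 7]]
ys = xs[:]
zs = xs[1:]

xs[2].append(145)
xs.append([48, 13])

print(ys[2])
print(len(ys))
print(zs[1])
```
[4, 7, 145]
3
[4, 7, 145]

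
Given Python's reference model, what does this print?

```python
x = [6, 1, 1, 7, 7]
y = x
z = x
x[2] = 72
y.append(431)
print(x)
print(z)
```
[6, 1, 72, 7, 7, 431]
[6, 1, 72, 7, 7, 431]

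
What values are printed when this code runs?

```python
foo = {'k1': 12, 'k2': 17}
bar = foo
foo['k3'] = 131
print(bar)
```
{'k1': 12, 'k2': 17, 'k3': 131}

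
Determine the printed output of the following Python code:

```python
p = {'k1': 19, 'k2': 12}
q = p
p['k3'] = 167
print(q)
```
{'k1': 19, 'k2': 12, 'k3': 167}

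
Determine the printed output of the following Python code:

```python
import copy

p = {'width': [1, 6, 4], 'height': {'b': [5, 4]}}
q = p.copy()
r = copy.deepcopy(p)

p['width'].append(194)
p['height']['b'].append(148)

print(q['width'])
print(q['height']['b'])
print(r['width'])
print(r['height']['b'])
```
[1, 6, 4, 194]
[5, 4, 148]
[1, 6, 4]
[5, 4]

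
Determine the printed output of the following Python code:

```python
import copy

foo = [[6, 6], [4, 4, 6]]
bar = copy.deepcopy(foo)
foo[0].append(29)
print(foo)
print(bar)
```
[[6, 6, 29], [4, 4, 6]]
[[6, 6], [4, 4, 6]]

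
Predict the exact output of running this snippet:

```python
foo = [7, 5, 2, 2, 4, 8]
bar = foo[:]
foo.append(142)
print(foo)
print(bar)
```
[7, 5, 2, 2, 4, 8, 142]
[7, 5, 2, 2, 4, 8]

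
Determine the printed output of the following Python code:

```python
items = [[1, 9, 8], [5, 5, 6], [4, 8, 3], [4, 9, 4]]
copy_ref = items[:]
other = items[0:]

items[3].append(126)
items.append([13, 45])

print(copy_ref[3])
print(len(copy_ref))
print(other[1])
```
[4, 9, 4, 126]
4
[5, 5, 6]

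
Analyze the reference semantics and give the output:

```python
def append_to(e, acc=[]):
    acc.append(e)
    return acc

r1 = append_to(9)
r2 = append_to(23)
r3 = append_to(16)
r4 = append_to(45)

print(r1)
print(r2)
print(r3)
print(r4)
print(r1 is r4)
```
[9, 23, 16, 45]
[9, 23, 16, 45]
[9, 23, 16, 45]
[9, 23, 16, 45]
True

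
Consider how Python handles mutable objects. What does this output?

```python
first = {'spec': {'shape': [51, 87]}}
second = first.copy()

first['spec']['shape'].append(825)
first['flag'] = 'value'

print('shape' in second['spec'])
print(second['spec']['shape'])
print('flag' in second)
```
True
[51, 87, 825]
False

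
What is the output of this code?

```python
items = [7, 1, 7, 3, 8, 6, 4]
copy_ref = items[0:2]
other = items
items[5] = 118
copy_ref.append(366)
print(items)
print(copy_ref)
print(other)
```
[7, 1, 7, 3, 8, 118, 4]
[7, 1, 366]
[7, 1, 7, 3, 8, 118, 4]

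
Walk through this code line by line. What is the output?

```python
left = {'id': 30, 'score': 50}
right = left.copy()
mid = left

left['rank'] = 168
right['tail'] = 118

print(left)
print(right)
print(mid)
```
{'id': 30, 'score': 50, 'rank': 168}
{'id': 30, 'score': 50, 'tail': 118}
{'id': 30, 'score': 50, 'rank': 168}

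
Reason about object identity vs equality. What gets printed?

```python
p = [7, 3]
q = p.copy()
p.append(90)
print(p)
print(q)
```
[7, 3, 90]
[7, 3]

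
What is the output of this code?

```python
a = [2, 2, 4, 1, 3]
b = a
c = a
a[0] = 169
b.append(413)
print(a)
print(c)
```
[169, 2, 4, 1, 3, 413]
[169, 2, 4, 1, 3, 413]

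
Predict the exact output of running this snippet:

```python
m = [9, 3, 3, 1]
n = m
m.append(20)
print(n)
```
[9, 3, 3, 1, 20]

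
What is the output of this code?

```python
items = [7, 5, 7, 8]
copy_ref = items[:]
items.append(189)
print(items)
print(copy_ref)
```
[7, 5, 7, 8, 189]
[7, 5, 7, 8]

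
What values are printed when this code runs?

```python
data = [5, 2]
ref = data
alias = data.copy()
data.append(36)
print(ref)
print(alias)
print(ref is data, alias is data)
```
[5, 2, 36]
[5, 2]
True False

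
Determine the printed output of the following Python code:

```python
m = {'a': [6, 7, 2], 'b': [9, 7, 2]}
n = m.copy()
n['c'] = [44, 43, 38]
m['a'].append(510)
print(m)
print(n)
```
{'a': [6, 7, 2, 510], 'b': [9, 7, 2]}
{'a': [6, 7, 2, 510], 'b': [9, 7, 2], 'c': [44, 43, 38]}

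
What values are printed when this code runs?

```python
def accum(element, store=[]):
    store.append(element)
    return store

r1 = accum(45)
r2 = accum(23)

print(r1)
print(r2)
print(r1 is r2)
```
[45, 23]
[45, 23]
True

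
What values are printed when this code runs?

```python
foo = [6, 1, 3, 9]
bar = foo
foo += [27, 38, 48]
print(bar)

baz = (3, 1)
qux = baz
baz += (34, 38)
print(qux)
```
[6, 1, 3, 9, 27, 38, 48]
(3, 1)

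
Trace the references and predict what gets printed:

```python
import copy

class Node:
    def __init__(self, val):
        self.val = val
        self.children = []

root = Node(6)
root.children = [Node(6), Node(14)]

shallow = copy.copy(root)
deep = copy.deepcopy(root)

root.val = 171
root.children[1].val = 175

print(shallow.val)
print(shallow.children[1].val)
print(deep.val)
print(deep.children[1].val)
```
6
175
6
14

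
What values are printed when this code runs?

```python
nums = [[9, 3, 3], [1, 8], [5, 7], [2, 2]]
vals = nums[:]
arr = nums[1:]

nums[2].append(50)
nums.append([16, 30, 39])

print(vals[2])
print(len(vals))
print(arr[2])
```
[5, 7, 50]
4
[2, 2]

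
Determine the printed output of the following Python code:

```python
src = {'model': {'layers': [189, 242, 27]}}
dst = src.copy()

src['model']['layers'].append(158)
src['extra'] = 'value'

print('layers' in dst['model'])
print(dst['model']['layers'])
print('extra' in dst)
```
True
[189, 242, 27, 158]
False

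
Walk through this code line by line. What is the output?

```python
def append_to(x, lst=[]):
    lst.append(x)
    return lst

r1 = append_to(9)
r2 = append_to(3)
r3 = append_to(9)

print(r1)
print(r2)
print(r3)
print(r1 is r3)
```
[9, 3, 9]
[9, 3, 9]
[9, 3, 9]
True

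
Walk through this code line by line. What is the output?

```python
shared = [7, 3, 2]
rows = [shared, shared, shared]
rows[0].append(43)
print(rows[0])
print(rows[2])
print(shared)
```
[7, 3, 2, 43]
[7, 3, 2, 43]
[7, 3, 2, 43]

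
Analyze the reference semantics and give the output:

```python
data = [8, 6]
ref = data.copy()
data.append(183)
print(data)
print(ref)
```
[8, 6, 183]
[8, 6]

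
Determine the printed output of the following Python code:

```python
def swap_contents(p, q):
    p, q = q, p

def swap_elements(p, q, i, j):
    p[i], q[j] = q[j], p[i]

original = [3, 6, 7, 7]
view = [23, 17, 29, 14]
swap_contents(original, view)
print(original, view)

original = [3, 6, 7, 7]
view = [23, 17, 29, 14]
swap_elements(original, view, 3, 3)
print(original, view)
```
[3, 6, 7, 7] [23, 17, 29, 14]
[3, 6, 7, 14] [23, 17, 29, 7]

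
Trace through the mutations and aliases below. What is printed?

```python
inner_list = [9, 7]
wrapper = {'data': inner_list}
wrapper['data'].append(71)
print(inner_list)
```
[9, 7, 71]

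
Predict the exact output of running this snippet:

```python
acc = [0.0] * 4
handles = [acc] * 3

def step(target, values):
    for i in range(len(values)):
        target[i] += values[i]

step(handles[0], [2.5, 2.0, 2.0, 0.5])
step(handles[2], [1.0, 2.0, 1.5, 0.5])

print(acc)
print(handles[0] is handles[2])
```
[3.5, 4.0, 3.5, 1.0]
True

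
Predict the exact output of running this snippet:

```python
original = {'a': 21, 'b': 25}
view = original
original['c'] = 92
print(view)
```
{'a': 21, 'b': 25, 'c': 92}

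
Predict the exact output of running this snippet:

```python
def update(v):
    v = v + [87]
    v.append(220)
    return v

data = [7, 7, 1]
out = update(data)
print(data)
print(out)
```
[7, 7, 1]
[7, 7, 1, 87, 220]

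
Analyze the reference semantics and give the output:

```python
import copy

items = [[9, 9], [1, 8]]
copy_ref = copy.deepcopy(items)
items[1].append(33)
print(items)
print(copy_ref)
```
[[9, 9], [1, 8, 33]]
[[9, 9], [1, 8]]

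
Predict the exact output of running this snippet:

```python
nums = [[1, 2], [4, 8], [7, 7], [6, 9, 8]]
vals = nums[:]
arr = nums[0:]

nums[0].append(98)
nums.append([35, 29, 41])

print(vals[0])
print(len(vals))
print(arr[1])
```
[1, 2, 98]
4
[4, 8]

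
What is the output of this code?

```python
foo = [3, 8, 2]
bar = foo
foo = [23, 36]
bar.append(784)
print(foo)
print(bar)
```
[23, 36]
[3, 8, 2, 784]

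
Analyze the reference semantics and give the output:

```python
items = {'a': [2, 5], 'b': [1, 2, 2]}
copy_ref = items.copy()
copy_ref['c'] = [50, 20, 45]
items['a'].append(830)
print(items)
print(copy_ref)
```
{'a': [2, 5, 830], 'b': [1, 2, 2]}
{'a': [2, 5, 830], 'b': [1, 2, 2], 'c': [50, 20, 45]}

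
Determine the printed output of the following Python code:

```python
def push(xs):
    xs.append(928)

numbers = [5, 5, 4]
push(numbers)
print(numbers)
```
[5, 5, 4, 928]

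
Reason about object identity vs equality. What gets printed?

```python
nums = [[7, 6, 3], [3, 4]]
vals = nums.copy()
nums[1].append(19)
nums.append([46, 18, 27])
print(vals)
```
[[7, 6, 3], [3, 4, 19]]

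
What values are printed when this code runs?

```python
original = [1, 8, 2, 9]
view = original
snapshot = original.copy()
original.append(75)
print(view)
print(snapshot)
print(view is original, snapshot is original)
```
[1, 8, 2, 9, 75]
[1, 8, 2, 9]
True False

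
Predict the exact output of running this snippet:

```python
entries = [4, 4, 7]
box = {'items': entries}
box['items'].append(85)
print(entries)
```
[4, 4, 7, 85]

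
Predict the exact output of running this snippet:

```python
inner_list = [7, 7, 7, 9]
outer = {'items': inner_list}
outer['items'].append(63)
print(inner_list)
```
[7, 7, 7, 9, 63]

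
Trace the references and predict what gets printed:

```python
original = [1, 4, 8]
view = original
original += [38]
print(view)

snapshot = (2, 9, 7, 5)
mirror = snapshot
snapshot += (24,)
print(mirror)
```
[1, 4, 8, 38]
(2, 9, 7, 5)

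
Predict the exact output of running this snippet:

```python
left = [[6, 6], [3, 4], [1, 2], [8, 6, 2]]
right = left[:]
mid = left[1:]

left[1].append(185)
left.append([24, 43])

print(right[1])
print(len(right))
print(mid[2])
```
[3, 4, 185]
4
[8, 6, 2]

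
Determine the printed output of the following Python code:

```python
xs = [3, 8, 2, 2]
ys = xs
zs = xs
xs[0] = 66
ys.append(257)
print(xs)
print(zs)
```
[66, 8, 2, 2, 257]
[66, 8, 2, 2, 257]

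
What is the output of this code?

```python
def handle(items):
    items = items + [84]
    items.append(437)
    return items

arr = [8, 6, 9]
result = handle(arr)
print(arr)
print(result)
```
[8, 6, 9]
[8, 6, 9, 84, 437]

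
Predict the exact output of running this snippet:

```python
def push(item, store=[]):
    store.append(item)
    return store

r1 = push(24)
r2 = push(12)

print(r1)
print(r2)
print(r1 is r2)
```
[24, 12]
[24, 12]
True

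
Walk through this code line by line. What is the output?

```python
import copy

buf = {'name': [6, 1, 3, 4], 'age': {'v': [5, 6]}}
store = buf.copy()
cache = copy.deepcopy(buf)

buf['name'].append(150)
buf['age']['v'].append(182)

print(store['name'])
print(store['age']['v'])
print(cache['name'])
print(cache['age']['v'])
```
[6, 1, 3, 4, 150]
[5, 6, 182]
[6, 1, 3, 4]
[5, 6]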